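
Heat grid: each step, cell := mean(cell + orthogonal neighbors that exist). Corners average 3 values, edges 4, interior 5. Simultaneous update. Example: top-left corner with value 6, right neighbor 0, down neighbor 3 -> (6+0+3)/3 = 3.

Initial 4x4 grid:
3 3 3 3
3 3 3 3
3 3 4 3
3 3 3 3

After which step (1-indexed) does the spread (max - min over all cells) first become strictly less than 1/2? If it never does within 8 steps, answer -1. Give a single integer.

Step 1: max=13/4, min=3, spread=1/4
  -> spread < 1/2 first at step 1
Step 2: max=161/50, min=3, spread=11/50
Step 3: max=7567/2400, min=3, spread=367/2400
Step 4: max=33971/10800, min=1813/600, spread=1337/10800
Step 5: max=1013669/324000, min=54469/18000, spread=33227/324000
Step 6: max=30374327/9720000, min=328049/108000, spread=849917/9720000
Step 7: max=908514347/291600000, min=4928533/1620000, spread=21378407/291600000
Step 8: max=27210462371/8748000000, min=1481688343/486000000, spread=540072197/8748000000

Answer: 1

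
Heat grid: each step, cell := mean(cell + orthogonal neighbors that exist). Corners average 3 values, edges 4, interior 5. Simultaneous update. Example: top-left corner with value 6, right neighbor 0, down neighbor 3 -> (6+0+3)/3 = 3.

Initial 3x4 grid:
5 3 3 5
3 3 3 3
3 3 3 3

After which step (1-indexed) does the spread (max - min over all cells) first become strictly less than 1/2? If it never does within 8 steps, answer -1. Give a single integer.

Step 1: max=11/3, min=3, spread=2/3
Step 2: max=32/9, min=3, spread=5/9
Step 3: max=739/216, min=371/120, spread=89/270
  -> spread < 1/2 first at step 3
Step 4: max=43727/12960, min=5651/1800, spread=15199/64800
Step 5: max=2594113/777600, min=19063/6000, spread=617741/3888000
Step 6: max=64441393/19440000, min=20747131/6480000, spread=55/486
Step 7: max=3849443387/1166400000, min=1251593629/388800000, spread=7573/93312
Step 8: max=230204778133/69984000000, min=25125739237/7776000000, spread=32585/559872

Answer: 3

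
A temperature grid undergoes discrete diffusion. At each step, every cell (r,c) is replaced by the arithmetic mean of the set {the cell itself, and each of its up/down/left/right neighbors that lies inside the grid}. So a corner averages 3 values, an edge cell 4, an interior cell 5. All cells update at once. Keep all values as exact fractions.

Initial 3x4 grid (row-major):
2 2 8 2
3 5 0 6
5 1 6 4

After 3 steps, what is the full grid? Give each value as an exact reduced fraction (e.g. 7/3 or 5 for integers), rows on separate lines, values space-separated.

After step 1:
  7/3 17/4 3 16/3
  15/4 11/5 5 3
  3 17/4 11/4 16/3
After step 2:
  31/9 707/240 211/48 34/9
  677/240 389/100 319/100 14/3
  11/3 61/20 13/3 133/36
After step 3:
  829/270 26417/7200 25757/7200 1849/432
  49759/14400 4769/1500 24571/6000 3449/900
  763/240 747/200 12841/3600 457/108

Answer: 829/270 26417/7200 25757/7200 1849/432
49759/14400 4769/1500 24571/6000 3449/900
763/240 747/200 12841/3600 457/108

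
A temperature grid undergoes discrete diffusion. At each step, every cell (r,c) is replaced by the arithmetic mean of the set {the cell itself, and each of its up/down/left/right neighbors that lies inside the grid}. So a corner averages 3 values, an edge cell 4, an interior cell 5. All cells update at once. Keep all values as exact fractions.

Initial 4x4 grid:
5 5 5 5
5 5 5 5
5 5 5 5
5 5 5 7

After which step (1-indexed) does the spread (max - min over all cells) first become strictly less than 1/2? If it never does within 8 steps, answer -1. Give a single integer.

Step 1: max=17/3, min=5, spread=2/3
Step 2: max=50/9, min=5, spread=5/9
Step 3: max=581/108, min=5, spread=41/108
  -> spread < 1/2 first at step 3
Step 4: max=17243/3240, min=5, spread=1043/3240
Step 5: max=511553/97200, min=5, spread=25553/97200
Step 6: max=15251459/2916000, min=45079/9000, spread=645863/2916000
Step 7: max=455041691/87480000, min=300971/60000, spread=16225973/87480000
Step 8: max=13599477983/2624400000, min=135701/27000, spread=409340783/2624400000

Answer: 3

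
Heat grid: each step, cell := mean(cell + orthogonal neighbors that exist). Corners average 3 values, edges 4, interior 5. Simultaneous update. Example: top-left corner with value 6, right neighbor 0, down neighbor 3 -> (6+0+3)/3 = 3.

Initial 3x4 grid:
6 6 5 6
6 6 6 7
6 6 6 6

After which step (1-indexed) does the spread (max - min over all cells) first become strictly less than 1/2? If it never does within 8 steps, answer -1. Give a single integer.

Answer: 2

Derivation:
Step 1: max=19/3, min=23/4, spread=7/12
Step 2: max=223/36, min=47/8, spread=23/72
  -> spread < 1/2 first at step 2
Step 3: max=2653/432, min=1417/240, spread=32/135
Step 4: max=31615/5184, min=12817/2160, spread=4271/25920
Step 5: max=9443713/1555200, min=385207/64800, spread=39749/311040
Step 6: max=564947147/93312000, min=11573959/1944000, spread=1879423/18662400
Step 7: max=33825523393/5598720000, min=347724883/58320000, spread=3551477/44789760
Step 8: max=2026446325187/335923200000, min=41776781869/6998400000, spread=846431819/13436928000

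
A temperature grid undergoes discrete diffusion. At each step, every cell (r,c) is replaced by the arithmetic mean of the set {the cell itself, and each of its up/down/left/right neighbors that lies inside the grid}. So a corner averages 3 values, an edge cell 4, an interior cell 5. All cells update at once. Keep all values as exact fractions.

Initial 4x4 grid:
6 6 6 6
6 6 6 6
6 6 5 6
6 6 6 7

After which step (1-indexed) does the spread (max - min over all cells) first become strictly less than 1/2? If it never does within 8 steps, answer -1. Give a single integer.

Answer: 2

Derivation:
Step 1: max=19/3, min=29/5, spread=8/15
Step 2: max=55/9, min=147/25, spread=52/225
  -> spread < 1/2 first at step 2
Step 3: max=818/135, min=1481/250, spread=913/6750
Step 4: max=97451/16200, min=5947/1000, spread=1387/20250
Step 5: max=2917379/486000, min=1340203/225000, spread=563513/12150000
Step 6: max=87337157/14580000, min=26819909/4500000, spread=1377037/45562500
Step 7: max=2617932707/437400000, min=644054369/108000000, spread=190250251/8748000000
Step 8: max=78476001401/13122000000, min=2898620657/486000000, spread=106621831/6561000000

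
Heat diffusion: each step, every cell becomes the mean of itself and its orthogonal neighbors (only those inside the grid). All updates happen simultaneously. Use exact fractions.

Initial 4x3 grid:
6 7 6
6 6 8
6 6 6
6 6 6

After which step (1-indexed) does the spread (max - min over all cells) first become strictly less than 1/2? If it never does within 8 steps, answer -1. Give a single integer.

Step 1: max=7, min=6, spread=1
Step 2: max=133/20, min=6, spread=13/20
Step 3: max=4747/720, min=6, spread=427/720
Step 4: max=93263/14400, min=607/100, spread=1171/2880
  -> spread < 1/2 first at step 4
Step 5: max=16706111/2592000, min=109649/18000, spread=183331/518400
Step 6: max=994958189/155520000, min=6621431/1080000, spread=331777/1244160
Step 7: max=6607733039/1036800000, min=8305423/1350000, spread=9166727/41472000
Step 8: max=3554489178709/559872000000, min=24007430761/3888000000, spread=779353193/4478976000

Answer: 4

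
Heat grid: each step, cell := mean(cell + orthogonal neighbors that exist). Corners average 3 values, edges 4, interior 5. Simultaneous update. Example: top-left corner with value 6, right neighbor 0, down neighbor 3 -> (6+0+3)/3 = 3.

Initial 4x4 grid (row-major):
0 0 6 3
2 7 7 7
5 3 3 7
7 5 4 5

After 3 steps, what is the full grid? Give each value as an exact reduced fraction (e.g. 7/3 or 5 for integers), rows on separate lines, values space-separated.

Answer: 761/270 25699/7200 31691/7200 2227/432
25669/7200 1468/375 29441/6000 19033/3600
30397/7200 221/48 14749/3000 19057/3600
10231/2160 4259/900 4423/900 5479/1080

Derivation:
After step 1:
  2/3 13/4 4 16/3
  7/2 19/5 6 6
  17/4 23/5 24/5 11/2
  17/3 19/4 17/4 16/3
After step 2:
  89/36 703/240 223/48 46/9
  733/240 423/100 123/25 137/24
  1081/240 111/25 503/100 649/120
  44/9 289/60 287/60 181/36
After step 3:
  761/270 25699/7200 31691/7200 2227/432
  25669/7200 1468/375 29441/6000 19033/3600
  30397/7200 221/48 14749/3000 19057/3600
  10231/2160 4259/900 4423/900 5479/1080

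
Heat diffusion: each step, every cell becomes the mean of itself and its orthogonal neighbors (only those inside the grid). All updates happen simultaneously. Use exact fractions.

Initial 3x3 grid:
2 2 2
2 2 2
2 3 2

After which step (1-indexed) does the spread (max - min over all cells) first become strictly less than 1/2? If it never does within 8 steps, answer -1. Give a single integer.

Step 1: max=7/3, min=2, spread=1/3
  -> spread < 1/2 first at step 1
Step 2: max=547/240, min=2, spread=67/240
Step 3: max=4757/2160, min=407/200, spread=1807/10800
Step 4: max=1885963/864000, min=11161/5400, spread=33401/288000
Step 5: max=16781933/7776000, min=1123391/540000, spread=3025513/38880000
Step 6: max=6685726867/3110400000, min=60355949/28800000, spread=53531/995328
Step 7: max=399280925849/186624000000, min=16343116051/7776000000, spread=450953/11943936
Step 8: max=23903783560603/11197440000000, min=1967248610519/933120000000, spread=3799043/143327232

Answer: 1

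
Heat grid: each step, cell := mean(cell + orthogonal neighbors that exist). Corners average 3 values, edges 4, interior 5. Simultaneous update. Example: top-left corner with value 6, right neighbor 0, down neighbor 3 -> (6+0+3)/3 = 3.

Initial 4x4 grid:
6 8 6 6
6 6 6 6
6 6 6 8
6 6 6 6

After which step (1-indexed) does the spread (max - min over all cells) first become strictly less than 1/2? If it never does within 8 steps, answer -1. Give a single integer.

Step 1: max=20/3, min=6, spread=2/3
Step 2: max=391/60, min=6, spread=31/60
Step 3: max=3451/540, min=6, spread=211/540
  -> spread < 1/2 first at step 3
Step 4: max=68543/10800, min=1366/225, spread=119/432
Step 5: max=379517/60000, min=20566/3375, spread=125093/540000
Step 6: max=15362449/2430000, min=275971/45000, spread=92003/486000
Step 7: max=92010857/14580000, min=1868603/303750, spread=2317913/14580000
Step 8: max=13792578757/2187000000, min=2249959357/364500000, spread=58564523/437400000

Answer: 3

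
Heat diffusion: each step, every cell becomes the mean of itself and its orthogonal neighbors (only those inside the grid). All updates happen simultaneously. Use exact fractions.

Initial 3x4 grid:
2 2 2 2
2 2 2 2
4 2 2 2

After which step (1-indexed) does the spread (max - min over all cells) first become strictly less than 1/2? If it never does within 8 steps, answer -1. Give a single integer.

Answer: 3

Derivation:
Step 1: max=8/3, min=2, spread=2/3
Step 2: max=23/9, min=2, spread=5/9
Step 3: max=257/108, min=2, spread=41/108
  -> spread < 1/2 first at step 3
Step 4: max=30137/12960, min=2, spread=4217/12960
Step 5: max=1764349/777600, min=7279/3600, spread=38417/155520
Step 6: max=104512211/46656000, min=146597/72000, spread=1903471/9331200
Step 7: max=6199709089/2799360000, min=4435759/2160000, spread=18038617/111974400
Step 8: max=369191382851/167961600000, min=401726759/194400000, spread=883978523/6718464000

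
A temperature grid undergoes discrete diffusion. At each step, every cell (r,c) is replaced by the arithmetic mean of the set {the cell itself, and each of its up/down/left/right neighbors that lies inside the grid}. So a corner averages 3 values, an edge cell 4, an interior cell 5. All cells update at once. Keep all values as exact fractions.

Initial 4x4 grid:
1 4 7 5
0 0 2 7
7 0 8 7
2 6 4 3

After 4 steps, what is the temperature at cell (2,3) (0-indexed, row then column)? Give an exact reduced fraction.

Step 1: cell (2,3) = 25/4
Step 2: cell (2,3) = 611/120
Step 3: cell (2,3) = 18971/3600
Step 4: cell (2,3) = 105133/21600
Full grid after step 4:
  171217/64800 66691/21600 457963/108000 9721/2025
  113993/43200 604639/180000 186851/45000 539413/108000
  9311/2880 7001/2000 808519/180000 105133/21600
  37271/10800 11483/2880 190877/43200 322537/64800

Answer: 105133/21600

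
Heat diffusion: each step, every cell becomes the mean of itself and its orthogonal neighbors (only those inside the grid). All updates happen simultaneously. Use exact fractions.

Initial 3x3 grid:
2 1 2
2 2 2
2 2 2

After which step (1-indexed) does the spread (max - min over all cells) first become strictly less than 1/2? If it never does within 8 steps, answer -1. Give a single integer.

Step 1: max=2, min=5/3, spread=1/3
  -> spread < 1/2 first at step 1
Step 2: max=2, min=413/240, spread=67/240
Step 3: max=393/200, min=3883/2160, spread=1807/10800
Step 4: max=10439/5400, min=1570037/864000, spread=33401/288000
Step 5: max=1036609/540000, min=14322067/7776000, spread=3025513/38880000
Step 6: max=54844051/28800000, min=5755873133/3110400000, spread=53531/995328
Step 7: max=14760883949/7776000000, min=347215074151/186624000000, spread=450953/11943936
Step 8: max=1765231389481/933120000000, min=20885976439397/11197440000000, spread=3799043/143327232

Answer: 1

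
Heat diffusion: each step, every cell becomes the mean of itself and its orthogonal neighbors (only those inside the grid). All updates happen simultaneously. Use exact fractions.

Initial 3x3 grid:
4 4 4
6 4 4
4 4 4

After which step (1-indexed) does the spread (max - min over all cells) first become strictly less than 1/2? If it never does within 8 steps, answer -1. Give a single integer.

Answer: 3

Derivation:
Step 1: max=14/3, min=4, spread=2/3
Step 2: max=547/120, min=4, spread=67/120
Step 3: max=4757/1080, min=407/100, spread=1807/5400
  -> spread < 1/2 first at step 3
Step 4: max=1885963/432000, min=11161/2700, spread=33401/144000
Step 5: max=16781933/3888000, min=1123391/270000, spread=3025513/19440000
Step 6: max=6685726867/1555200000, min=60355949/14400000, spread=53531/497664
Step 7: max=399280925849/93312000000, min=16343116051/3888000000, spread=450953/5971968
Step 8: max=23903783560603/5598720000000, min=1967248610519/466560000000, spread=3799043/71663616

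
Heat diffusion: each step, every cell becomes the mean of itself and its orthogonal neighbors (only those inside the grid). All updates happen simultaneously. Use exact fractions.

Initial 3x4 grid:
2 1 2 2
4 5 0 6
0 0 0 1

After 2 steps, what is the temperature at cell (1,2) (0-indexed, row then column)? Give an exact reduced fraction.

Step 1: cell (1,2) = 13/5
Step 2: cell (1,2) = 167/100
Full grid after step 2:
  91/36 97/48 581/240 41/18
  101/48 111/50 167/100 631/240
  16/9 29/24 193/120 29/18

Answer: 167/100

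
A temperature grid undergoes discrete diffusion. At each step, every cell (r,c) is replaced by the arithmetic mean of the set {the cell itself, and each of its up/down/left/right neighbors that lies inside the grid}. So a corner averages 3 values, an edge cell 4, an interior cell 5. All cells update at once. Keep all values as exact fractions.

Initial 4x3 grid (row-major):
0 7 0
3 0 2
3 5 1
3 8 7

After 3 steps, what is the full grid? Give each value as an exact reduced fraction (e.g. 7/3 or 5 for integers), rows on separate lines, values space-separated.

Answer: 5759/2160 32611/14400 1783/720
9499/3600 17579/6000 188/75
13319/3600 6993/2000 3361/900
9139/2160 21997/4800 9389/2160

Derivation:
After step 1:
  10/3 7/4 3
  3/2 17/5 3/4
  7/2 17/5 15/4
  14/3 23/4 16/3
After step 2:
  79/36 689/240 11/6
  44/15 54/25 109/40
  49/15 99/25 397/120
  167/36 383/80 89/18
After step 3:
  5759/2160 32611/14400 1783/720
  9499/3600 17579/6000 188/75
  13319/3600 6993/2000 3361/900
  9139/2160 21997/4800 9389/2160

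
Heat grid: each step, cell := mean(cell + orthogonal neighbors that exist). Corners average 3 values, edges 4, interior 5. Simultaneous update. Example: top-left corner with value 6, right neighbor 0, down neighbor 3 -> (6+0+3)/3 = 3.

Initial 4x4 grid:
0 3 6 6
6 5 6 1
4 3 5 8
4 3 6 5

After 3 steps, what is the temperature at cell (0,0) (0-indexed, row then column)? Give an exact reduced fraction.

Step 1: cell (0,0) = 3
Step 2: cell (0,0) = 41/12
Step 3: cell (0,0) = 2737/720
Full grid after step 3:
  2737/720 3203/800 33323/7200 10151/2160
  4597/1200 8651/2000 27653/6000 18199/3600
  14651/3600 25609/6000 29933/6000 18211/3600
  1727/432 31927/7200 34727/7200 11471/2160

Answer: 2737/720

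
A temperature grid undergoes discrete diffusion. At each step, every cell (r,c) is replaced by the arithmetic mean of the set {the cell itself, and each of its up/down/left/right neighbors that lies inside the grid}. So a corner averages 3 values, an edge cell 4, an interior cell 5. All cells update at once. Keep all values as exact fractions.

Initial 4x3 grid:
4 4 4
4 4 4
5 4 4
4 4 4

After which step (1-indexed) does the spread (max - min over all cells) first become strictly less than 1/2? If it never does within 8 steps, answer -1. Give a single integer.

Step 1: max=13/3, min=4, spread=1/3
  -> spread < 1/2 first at step 1
Step 2: max=511/120, min=4, spread=31/120
Step 3: max=4531/1080, min=4, spread=211/1080
Step 4: max=448897/108000, min=7247/1800, spread=14077/108000
Step 5: max=4028407/972000, min=435683/108000, spread=5363/48600
Step 6: max=120380809/29160000, min=242869/60000, spread=93859/1166400
Step 7: max=7208674481/1749600000, min=394136467/97200000, spread=4568723/69984000
Step 8: max=431684435629/104976000000, min=11845618889/2916000000, spread=8387449/167961600

Answer: 1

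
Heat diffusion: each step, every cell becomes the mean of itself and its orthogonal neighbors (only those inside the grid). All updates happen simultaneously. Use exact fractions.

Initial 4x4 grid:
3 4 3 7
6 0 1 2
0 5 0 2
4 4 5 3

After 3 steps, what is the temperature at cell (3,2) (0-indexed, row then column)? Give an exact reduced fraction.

Step 1: cell (3,2) = 3
Step 2: cell (3,2) = 403/120
Step 3: cell (3,2) = 10003/3600
Full grid after step 3:
  7097/2160 20747/7200 1517/480 134/45
  631/225 17927/6000 309/125 1379/480
  1441/450 7823/3000 16823/6000 17861/7200
  3329/1080 11843/3600 10003/3600 6281/2160

Answer: 10003/3600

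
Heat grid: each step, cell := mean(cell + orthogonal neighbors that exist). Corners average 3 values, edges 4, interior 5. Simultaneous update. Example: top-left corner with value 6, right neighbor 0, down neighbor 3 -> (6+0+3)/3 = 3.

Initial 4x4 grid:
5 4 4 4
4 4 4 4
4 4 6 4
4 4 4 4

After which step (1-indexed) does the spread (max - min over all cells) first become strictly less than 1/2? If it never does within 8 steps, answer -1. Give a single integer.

Answer: 2

Derivation:
Step 1: max=9/2, min=4, spread=1/2
Step 2: max=111/25, min=4, spread=11/25
  -> spread < 1/2 first at step 2
Step 3: max=5167/1200, min=9881/2400, spread=151/800
Step 4: max=23171/5400, min=9919/2400, spread=3413/21600
Step 5: max=689669/162000, min=1800361/432000, spread=116269/1296000
Step 6: max=20675657/4860000, min=5414213/1296000, spread=1489433/19440000
Step 7: max=19315441/4556250, min=732284819/174960000, spread=47140577/874800000
Step 8: max=18519243371/4374000000, min=732802409999/174960000000, spread=2655774947/58320000000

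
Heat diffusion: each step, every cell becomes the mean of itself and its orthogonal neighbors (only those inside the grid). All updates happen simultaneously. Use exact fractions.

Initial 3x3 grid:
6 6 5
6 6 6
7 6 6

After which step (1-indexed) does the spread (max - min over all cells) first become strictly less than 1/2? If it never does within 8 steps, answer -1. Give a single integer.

Answer: 3

Derivation:
Step 1: max=19/3, min=17/3, spread=2/3
Step 2: max=113/18, min=103/18, spread=5/9
Step 3: max=1337/216, min=1255/216, spread=41/108
  -> spread < 1/2 first at step 3
Step 4: max=15899/2592, min=15205/2592, spread=347/1296
Step 5: max=189545/31104, min=183703/31104, spread=2921/15552
Step 6: max=2264099/373248, min=2214877/373248, spread=24611/186624
Step 7: max=27081185/4478976, min=26666527/4478976, spread=207329/2239488
Step 8: max=324232907/53747712, min=320739637/53747712, spread=1746635/26873856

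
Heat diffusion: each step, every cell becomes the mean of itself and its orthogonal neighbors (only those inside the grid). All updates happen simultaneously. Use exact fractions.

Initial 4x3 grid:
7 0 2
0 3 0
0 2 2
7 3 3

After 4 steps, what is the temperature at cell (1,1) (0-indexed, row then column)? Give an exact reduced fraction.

Step 1: cell (1,1) = 1
Step 2: cell (1,1) = 41/20
Step 3: cell (1,1) = 741/400
Step 4: cell (1,1) = 24827/12000
Full grid after step 4:
  28003/12960 27539/14400 11809/6480
  94297/43200 24827/12000 39511/21600
  107437/43200 54839/24000 47281/21600
  69443/25920 151111/57600 63493/25920

Answer: 24827/12000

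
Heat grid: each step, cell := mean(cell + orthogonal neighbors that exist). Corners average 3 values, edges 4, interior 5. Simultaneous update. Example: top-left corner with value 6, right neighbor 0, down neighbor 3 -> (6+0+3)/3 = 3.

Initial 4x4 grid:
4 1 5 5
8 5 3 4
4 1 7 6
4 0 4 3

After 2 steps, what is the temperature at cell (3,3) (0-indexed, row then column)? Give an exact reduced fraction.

Answer: 77/18

Derivation:
Step 1: cell (3,3) = 13/3
Step 2: cell (3,3) = 77/18
Full grid after step 2:
  40/9 911/240 1003/240 38/9
  523/120 104/25 103/25 569/120
  467/120 177/50 209/50 541/120
  55/18 709/240 857/240 77/18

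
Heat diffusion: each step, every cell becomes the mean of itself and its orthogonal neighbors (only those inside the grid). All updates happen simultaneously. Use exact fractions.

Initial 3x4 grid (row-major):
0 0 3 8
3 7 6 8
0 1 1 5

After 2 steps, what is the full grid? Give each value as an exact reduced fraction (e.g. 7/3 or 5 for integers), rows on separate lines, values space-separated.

After step 1:
  1 5/2 17/4 19/3
  5/2 17/5 5 27/4
  4/3 9/4 13/4 14/3
After step 2:
  2 223/80 217/48 52/9
  247/120 313/100 453/100 91/16
  73/36 307/120 91/24 44/9

Answer: 2 223/80 217/48 52/9
247/120 313/100 453/100 91/16
73/36 307/120 91/24 44/9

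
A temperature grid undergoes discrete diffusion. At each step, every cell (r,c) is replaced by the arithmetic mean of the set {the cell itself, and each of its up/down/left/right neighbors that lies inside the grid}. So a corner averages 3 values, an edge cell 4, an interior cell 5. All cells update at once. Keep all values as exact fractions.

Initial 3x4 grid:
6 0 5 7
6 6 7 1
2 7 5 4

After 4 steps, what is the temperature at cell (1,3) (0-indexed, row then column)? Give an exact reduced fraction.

Answer: 31733/6912

Derivation:
Step 1: cell (1,3) = 19/4
Step 2: cell (1,3) = 1033/240
Step 3: cell (1,3) = 2675/576
Step 4: cell (1,3) = 31733/6912
Full grid after step 4:
  10039/2160 469/100 4981/1080 23869/5184
  17339/3600 57349/12000 343069/72000 31733/6912
  2357/480 71161/14400 41243/8640 24355/5184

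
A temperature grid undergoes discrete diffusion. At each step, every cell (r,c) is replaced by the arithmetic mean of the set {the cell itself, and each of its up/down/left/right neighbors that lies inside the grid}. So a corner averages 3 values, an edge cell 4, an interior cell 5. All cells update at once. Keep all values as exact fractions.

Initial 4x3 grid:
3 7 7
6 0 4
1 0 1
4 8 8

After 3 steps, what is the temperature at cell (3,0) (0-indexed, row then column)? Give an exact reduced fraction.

Answer: 1609/432

Derivation:
Step 1: cell (3,0) = 13/3
Step 2: cell (3,0) = 145/36
Step 3: cell (3,0) = 1609/432
Full grid after step 3:
  4417/1080 58393/14400 523/120
  24209/7200 22157/6000 8903/2400
  24659/7200 3387/1000 27559/7200
  1609/432 4859/1200 1781/432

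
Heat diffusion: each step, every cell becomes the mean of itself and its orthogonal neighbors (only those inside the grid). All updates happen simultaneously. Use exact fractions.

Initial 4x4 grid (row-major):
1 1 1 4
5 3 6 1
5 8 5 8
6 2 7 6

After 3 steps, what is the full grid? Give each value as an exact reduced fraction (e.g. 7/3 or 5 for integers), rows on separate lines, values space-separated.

Answer: 847/270 10087/3600 3901/1200 251/80
13177/3600 307/75 7613/2000 3469/800
3533/720 1127/240 5393/1000 12127/2400
10721/2160 7909/1440 4329/800 2123/360

Derivation:
After step 1:
  7/3 3/2 3 2
  7/2 23/5 16/5 19/4
  6 23/5 34/5 5
  13/3 23/4 5 7
After step 2:
  22/9 343/120 97/40 13/4
  493/120 87/25 447/100 299/80
  553/120 111/20 123/25 471/80
  193/36 1181/240 491/80 17/3
After step 3:
  847/270 10087/3600 3901/1200 251/80
  13177/3600 307/75 7613/2000 3469/800
  3533/720 1127/240 5393/1000 12127/2400
  10721/2160 7909/1440 4329/800 2123/360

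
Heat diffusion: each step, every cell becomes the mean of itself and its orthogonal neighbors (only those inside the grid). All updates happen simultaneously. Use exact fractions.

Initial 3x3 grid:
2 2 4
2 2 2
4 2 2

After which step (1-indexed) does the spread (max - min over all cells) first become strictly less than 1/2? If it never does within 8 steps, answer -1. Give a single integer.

Step 1: max=8/3, min=2, spread=2/3
Step 2: max=23/9, min=55/24, spread=19/72
  -> spread < 1/2 first at step 2
Step 3: max=3449/1440, min=83/36, spread=43/480
Step 4: max=15487/6480, min=202903/86400, spread=10771/259200
Step 5: max=12289241/5184000, min=305083/129600, spread=85921/5184000
Step 6: max=55236703/23328000, min=734163127/311040000, spread=6978739/933120000
Step 7: max=44139600569/18662400000, min=4591255007/1944000000, spread=317762509/93312000000
Step 8: max=275793062929/116640000000, min=2645868105943/1119744000000, spread=8726490877/5598720000000

Answer: 2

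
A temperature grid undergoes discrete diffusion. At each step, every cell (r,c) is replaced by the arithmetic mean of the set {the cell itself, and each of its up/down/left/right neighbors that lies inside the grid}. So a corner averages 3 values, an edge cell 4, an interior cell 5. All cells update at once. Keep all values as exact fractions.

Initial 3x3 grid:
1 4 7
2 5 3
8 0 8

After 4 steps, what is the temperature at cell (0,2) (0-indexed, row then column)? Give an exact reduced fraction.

Answer: 139259/32400

Derivation:
Step 1: cell (0,2) = 14/3
Step 2: cell (0,2) = 44/9
Step 3: cell (0,2) = 568/135
Step 4: cell (0,2) = 139259/32400
Full grid after step 4:
  487411/129600 1114729/288000 139259/32400
  793453/216000 164941/40000 3651437/864000
  510511/129600 1159229/288000 71317/16200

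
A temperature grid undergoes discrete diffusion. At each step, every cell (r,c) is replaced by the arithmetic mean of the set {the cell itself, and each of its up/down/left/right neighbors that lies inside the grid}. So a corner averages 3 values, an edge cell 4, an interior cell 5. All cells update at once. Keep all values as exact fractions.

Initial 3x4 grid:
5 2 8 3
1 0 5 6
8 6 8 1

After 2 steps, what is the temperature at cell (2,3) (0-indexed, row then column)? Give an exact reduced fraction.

Answer: 55/12

Derivation:
Step 1: cell (2,3) = 5
Step 2: cell (2,3) = 55/12
Full grid after step 2:
  119/36 823/240 1159/240 167/36
  419/120 419/100 429/100 1189/240
  14/3 183/40 209/40 55/12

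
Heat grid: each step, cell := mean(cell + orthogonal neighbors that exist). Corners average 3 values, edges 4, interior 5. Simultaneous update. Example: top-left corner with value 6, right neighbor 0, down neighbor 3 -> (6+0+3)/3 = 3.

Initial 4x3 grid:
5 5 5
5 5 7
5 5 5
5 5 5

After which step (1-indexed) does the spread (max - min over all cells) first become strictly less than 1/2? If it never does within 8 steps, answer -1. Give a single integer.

Answer: 3

Derivation:
Step 1: max=17/3, min=5, spread=2/3
Step 2: max=331/60, min=5, spread=31/60
Step 3: max=2911/540, min=5, spread=211/540
  -> spread < 1/2 first at step 3
Step 4: max=286897/54000, min=4547/900, spread=14077/54000
Step 5: max=2570407/486000, min=273683/54000, spread=5363/24300
Step 6: max=76640809/14580000, min=152869/30000, spread=93859/583200
Step 7: max=4584274481/874800000, min=248336467/48600000, spread=4568723/34992000
Step 8: max=274220435629/52488000000, min=7471618889/1458000000, spread=8387449/83980800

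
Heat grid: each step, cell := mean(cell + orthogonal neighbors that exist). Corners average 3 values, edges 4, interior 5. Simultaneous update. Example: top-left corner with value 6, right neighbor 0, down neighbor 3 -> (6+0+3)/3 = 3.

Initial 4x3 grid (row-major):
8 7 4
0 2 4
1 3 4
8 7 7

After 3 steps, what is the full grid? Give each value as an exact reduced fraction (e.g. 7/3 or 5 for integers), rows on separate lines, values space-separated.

Answer: 373/90 20579/4800 3179/720
9037/2400 496/125 4981/1200
28871/7200 1568/375 677/150
2471/540 71137/14400 3643/720

Derivation:
After step 1:
  5 21/4 5
  11/4 16/5 7/2
  3 17/5 9/2
  16/3 25/4 6
After step 2:
  13/3 369/80 55/12
  279/80 181/50 81/20
  869/240 407/100 87/20
  175/36 1259/240 67/12
After step 3:
  373/90 20579/4800 3179/720
  9037/2400 496/125 4981/1200
  28871/7200 1568/375 677/150
  2471/540 71137/14400 3643/720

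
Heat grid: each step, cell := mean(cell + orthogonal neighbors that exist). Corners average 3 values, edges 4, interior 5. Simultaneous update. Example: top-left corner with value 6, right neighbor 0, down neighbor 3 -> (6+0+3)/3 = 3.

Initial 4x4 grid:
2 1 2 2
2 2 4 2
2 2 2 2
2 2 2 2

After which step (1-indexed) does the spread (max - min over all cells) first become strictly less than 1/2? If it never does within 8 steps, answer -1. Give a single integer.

Answer: 3

Derivation:
Step 1: max=5/2, min=5/3, spread=5/6
Step 2: max=47/20, min=65/36, spread=49/90
Step 3: max=181/80, min=1033/540, spread=151/432
  -> spread < 1/2 first at step 3
Step 4: max=1589/720, min=31639/16200, spread=8227/32400
Step 5: max=157709/72000, min=970453/486000, spread=376331/1944000
Step 6: max=1405747/648000, min=14696477/7290000, spread=4472707/29160000
Step 7: max=139697341/64800000, min=890225113/437400000, spread=42185551/349920000
Step 8: max=138950711/64800000, min=6712384021/3280500000, spread=2575965787/26244000000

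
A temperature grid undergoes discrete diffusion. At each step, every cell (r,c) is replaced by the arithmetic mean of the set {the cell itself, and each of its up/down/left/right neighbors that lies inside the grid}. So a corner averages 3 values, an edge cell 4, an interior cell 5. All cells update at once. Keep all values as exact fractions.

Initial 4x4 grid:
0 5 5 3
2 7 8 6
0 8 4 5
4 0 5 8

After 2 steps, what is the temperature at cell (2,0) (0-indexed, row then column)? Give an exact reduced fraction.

Answer: 653/240

Derivation:
Step 1: cell (2,0) = 7/2
Step 2: cell (2,0) = 653/240
Full grid after step 2:
  53/18 107/24 121/24 185/36
  169/48 223/50 23/4 263/48
  653/240 471/100 129/25 93/16
  109/36 409/120 41/8 16/3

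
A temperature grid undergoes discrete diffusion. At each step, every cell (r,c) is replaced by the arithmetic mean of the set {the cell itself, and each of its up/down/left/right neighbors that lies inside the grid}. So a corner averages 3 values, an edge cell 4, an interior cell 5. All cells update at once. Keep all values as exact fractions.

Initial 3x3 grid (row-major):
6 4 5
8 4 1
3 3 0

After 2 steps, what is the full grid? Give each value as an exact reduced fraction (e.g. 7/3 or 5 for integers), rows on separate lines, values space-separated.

Answer: 16/3 217/48 127/36
239/48 19/5 67/24
149/36 25/8 19/9

Derivation:
After step 1:
  6 19/4 10/3
  21/4 4 5/2
  14/3 5/2 4/3
After step 2:
  16/3 217/48 127/36
  239/48 19/5 67/24
  149/36 25/8 19/9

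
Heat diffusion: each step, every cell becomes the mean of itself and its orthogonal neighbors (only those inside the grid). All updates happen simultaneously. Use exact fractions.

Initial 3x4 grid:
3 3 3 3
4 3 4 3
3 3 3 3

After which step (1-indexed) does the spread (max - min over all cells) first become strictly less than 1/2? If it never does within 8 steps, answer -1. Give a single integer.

Answer: 1

Derivation:
Step 1: max=17/5, min=3, spread=2/5
  -> spread < 1/2 first at step 1
Step 2: max=799/240, min=249/80, spread=13/60
Step 3: max=3517/1080, min=1127/360, spread=17/135
Step 4: max=2805223/864000, min=906881/288000, spread=4229/43200
Step 5: max=25112693/7776000, min=8194771/2592000, spread=26419/388800
Step 6: max=10028952223/3110400000, min=3283960841/1036800000, spread=1770697/31104000
Step 7: max=90055100393/27993600000, min=29620261231/9331200000, spread=11943167/279936000
Step 8: max=35989893278263/11197440000000, min=11858973695921/3732480000000, spread=825944381/22394880000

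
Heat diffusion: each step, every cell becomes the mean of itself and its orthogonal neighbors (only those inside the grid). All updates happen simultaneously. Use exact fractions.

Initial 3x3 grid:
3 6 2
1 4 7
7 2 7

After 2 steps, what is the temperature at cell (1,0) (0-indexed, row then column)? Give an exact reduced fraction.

Answer: 173/48

Derivation:
Step 1: cell (1,0) = 15/4
Step 2: cell (1,0) = 173/48
Full grid after step 2:
  65/18 193/48 55/12
  173/48 43/10 29/6
  145/36 53/12 46/9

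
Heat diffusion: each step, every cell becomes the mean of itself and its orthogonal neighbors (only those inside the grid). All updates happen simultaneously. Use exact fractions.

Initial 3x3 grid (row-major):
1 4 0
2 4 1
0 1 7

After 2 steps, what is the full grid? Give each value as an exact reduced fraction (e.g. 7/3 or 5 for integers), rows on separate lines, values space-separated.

Answer: 19/9 173/80 83/36
449/240 62/25 151/60
23/12 47/20 3

Derivation:
After step 1:
  7/3 9/4 5/3
  7/4 12/5 3
  1 3 3
After step 2:
  19/9 173/80 83/36
  449/240 62/25 151/60
  23/12 47/20 3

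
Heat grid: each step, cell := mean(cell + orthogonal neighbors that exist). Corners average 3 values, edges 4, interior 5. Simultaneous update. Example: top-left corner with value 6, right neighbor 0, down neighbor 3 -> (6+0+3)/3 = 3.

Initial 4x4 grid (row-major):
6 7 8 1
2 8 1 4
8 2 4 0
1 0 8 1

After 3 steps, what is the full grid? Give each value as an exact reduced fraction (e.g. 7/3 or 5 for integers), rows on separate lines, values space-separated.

After step 1:
  5 29/4 17/4 13/3
  6 4 5 3/2
  13/4 22/5 3 9/4
  3 11/4 13/4 3
After step 2:
  73/12 41/8 125/24 121/36
  73/16 533/100 71/20 157/48
  333/80 87/25 179/50 39/16
  3 67/20 3 17/6
After step 3:
  757/144 1631/300 194/45 1705/432
  12083/2400 8819/2000 25127/6000 4543/1440
  3041/800 7961/2000 6419/2000 7273/2400
  841/240 1283/400 3829/1200 397/144

Answer: 757/144 1631/300 194/45 1705/432
12083/2400 8819/2000 25127/6000 4543/1440
3041/800 7961/2000 6419/2000 7273/2400
841/240 1283/400 3829/1200 397/144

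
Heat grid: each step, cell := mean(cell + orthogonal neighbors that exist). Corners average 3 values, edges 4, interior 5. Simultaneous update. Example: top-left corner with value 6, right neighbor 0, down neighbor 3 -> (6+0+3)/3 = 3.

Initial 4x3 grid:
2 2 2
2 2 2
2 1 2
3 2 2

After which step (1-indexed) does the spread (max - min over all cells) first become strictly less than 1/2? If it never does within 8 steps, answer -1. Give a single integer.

Answer: 2

Derivation:
Step 1: max=7/3, min=7/4, spread=7/12
Step 2: max=19/9, min=187/100, spread=217/900
  -> spread < 1/2 first at step 2
Step 3: max=278/135, min=4537/2400, spread=3647/21600
Step 4: max=32579/16200, min=15351/8000, spread=59729/648000
Step 5: max=1940431/972000, min=4175003/2160000, spread=1233593/19440000
Step 6: max=57782377/29160000, min=10461973/5400000, spread=3219307/72900000
Step 7: max=6912251011/3499200000, min=1510595183/777600000, spread=1833163/55987200
Step 8: max=413555585549/209952000000, min=90778929997/46656000000, spread=80806409/3359232000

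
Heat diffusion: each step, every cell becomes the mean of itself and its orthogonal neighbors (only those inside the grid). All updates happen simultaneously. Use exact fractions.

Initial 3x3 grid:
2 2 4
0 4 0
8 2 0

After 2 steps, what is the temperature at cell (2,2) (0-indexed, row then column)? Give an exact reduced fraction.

Answer: 37/18

Derivation:
Step 1: cell (2,2) = 2/3
Step 2: cell (2,2) = 37/18
Full grid after step 2:
  47/18 119/60 7/3
  293/120 68/25 47/30
  31/9 91/40 37/18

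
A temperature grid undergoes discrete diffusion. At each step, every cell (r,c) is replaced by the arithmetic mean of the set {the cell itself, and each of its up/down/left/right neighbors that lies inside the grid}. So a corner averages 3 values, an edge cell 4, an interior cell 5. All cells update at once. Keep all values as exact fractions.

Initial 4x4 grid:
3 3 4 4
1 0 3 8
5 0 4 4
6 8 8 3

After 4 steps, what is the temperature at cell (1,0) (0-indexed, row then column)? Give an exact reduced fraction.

Answer: 622907/216000

Derivation:
Step 1: cell (1,0) = 9/4
Step 2: cell (1,0) = 539/240
Step 3: cell (1,0) = 19841/7200
Step 4: cell (1,0) = 622907/216000
Full grid after step 4:
  170951/64800 311881/108000 390313/108000 26297/6480
  622907/216000 115633/36000 335143/90000 230489/54000
  802787/216000 68819/18000 256877/60000 27071/6000
  139213/32400 977867/216000 37313/8000 4183/864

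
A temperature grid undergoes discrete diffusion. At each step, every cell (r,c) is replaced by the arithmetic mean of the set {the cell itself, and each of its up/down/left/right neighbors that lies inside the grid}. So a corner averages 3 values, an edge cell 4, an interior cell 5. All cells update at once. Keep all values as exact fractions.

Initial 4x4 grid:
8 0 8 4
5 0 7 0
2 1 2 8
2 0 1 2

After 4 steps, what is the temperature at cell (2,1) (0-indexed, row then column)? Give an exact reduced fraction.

Answer: 225469/90000

Derivation:
Step 1: cell (2,1) = 1
Step 2: cell (2,1) = 109/50
Step 3: cell (2,1) = 6547/3000
Step 4: cell (2,1) = 225469/90000
Full grid after step 4:
  5717/1620 799367/216000 55249/14400 14611/3600
  669737/216000 35297/11250 35373/10000 2117/576
  498401/216000 225469/90000 25049/9000 706219/216000
  62467/32400 423041/216000 536089/216000 44893/16200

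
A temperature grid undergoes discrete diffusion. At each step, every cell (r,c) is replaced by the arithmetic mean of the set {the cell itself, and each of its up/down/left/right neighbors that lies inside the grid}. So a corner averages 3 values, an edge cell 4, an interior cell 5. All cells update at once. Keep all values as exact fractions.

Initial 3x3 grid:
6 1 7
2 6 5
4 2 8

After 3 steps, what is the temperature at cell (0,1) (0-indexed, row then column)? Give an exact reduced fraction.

Step 1: cell (0,1) = 5
Step 2: cell (0,1) = 233/60
Step 3: cell (0,1) = 16351/3600
Full grid after step 3:
  1367/360 16351/3600 5011/1080
  29527/7200 2079/500 36677/7200
  4091/1080 8263/1800 569/120

Answer: 16351/3600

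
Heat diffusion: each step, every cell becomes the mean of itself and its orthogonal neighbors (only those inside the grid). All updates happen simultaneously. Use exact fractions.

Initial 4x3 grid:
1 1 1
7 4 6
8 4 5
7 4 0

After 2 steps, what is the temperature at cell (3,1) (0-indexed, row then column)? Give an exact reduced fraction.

Answer: 217/48

Derivation:
Step 1: cell (3,1) = 15/4
Step 2: cell (3,1) = 217/48
Full grid after step 2:
  13/4 709/240 101/36
  189/40 403/100 889/240
  137/24 117/25 63/16
  199/36 217/48 7/2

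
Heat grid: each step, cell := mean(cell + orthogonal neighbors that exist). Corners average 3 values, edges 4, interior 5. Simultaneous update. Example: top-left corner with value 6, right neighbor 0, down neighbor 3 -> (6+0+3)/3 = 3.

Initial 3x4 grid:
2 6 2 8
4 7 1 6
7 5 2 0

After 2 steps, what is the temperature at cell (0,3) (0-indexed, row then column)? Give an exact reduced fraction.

Answer: 40/9

Derivation:
Step 1: cell (0,3) = 16/3
Step 2: cell (0,3) = 40/9
Full grid after step 2:
  53/12 171/40 523/120 40/9
  71/15 227/50 91/25 307/80
  187/36 1031/240 811/240 101/36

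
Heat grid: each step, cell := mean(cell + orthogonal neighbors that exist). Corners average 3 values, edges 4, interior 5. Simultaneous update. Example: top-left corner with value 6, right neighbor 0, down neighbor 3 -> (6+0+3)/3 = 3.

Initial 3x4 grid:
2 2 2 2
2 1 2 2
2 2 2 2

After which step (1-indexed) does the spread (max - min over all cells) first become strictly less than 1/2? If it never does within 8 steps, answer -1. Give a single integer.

Step 1: max=2, min=7/4, spread=1/4
  -> spread < 1/2 first at step 1
Step 2: max=2, min=177/100, spread=23/100
Step 3: max=787/400, min=8789/4800, spread=131/960
Step 4: max=14009/7200, min=79849/43200, spread=841/8640
Step 5: max=2786627/1440000, min=32017949/17280000, spread=56863/691200
Step 6: max=24930457/12960000, min=289505659/155520000, spread=386393/6220800
Step 7: max=9947641187/5184000000, min=116022276869/62208000000, spread=26795339/497664000
Step 8: max=594993850333/311040000000, min=6981144285871/3732480000000, spread=254051069/5971968000

Answer: 1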